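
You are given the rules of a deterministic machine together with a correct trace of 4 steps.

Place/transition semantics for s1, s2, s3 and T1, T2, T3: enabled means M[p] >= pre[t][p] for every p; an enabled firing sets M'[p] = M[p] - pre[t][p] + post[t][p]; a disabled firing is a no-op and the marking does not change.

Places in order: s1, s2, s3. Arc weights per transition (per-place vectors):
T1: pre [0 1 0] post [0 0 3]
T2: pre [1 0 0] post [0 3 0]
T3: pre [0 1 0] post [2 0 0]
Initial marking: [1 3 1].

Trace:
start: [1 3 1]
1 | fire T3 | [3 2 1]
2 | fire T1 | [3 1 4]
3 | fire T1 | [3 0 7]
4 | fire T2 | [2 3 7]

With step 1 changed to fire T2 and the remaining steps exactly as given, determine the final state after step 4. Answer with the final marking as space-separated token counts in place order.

(re-executing from step 1 with the substitution; state before step 1: [1 3 1])
1 | fire T2 | [0 6 1]
2 | fire T1 | [0 5 4]
3 | fire T1 | [0 4 7]
4 | fire T2 | [0 4 7]

0 4 7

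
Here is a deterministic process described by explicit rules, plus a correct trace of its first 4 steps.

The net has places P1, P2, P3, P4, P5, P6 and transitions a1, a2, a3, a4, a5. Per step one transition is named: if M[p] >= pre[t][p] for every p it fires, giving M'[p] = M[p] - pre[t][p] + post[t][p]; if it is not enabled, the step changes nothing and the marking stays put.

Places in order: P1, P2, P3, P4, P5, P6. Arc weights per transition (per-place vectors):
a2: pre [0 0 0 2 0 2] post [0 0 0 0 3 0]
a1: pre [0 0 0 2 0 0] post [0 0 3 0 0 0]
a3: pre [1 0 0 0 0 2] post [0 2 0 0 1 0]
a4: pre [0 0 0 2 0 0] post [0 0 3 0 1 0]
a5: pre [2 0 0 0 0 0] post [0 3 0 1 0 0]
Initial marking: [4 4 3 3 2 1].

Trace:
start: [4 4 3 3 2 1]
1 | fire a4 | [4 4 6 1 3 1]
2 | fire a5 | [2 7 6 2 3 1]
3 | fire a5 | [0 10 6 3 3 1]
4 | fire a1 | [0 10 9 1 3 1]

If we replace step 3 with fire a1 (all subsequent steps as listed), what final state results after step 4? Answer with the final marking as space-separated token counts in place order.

(re-executing from step 3 with the substitution; state before step 3: [2 7 6 2 3 1])
3 | fire a1 | [2 7 9 0 3 1]
4 | fire a1 | [2 7 9 0 3 1]

2 7 9 0 3 1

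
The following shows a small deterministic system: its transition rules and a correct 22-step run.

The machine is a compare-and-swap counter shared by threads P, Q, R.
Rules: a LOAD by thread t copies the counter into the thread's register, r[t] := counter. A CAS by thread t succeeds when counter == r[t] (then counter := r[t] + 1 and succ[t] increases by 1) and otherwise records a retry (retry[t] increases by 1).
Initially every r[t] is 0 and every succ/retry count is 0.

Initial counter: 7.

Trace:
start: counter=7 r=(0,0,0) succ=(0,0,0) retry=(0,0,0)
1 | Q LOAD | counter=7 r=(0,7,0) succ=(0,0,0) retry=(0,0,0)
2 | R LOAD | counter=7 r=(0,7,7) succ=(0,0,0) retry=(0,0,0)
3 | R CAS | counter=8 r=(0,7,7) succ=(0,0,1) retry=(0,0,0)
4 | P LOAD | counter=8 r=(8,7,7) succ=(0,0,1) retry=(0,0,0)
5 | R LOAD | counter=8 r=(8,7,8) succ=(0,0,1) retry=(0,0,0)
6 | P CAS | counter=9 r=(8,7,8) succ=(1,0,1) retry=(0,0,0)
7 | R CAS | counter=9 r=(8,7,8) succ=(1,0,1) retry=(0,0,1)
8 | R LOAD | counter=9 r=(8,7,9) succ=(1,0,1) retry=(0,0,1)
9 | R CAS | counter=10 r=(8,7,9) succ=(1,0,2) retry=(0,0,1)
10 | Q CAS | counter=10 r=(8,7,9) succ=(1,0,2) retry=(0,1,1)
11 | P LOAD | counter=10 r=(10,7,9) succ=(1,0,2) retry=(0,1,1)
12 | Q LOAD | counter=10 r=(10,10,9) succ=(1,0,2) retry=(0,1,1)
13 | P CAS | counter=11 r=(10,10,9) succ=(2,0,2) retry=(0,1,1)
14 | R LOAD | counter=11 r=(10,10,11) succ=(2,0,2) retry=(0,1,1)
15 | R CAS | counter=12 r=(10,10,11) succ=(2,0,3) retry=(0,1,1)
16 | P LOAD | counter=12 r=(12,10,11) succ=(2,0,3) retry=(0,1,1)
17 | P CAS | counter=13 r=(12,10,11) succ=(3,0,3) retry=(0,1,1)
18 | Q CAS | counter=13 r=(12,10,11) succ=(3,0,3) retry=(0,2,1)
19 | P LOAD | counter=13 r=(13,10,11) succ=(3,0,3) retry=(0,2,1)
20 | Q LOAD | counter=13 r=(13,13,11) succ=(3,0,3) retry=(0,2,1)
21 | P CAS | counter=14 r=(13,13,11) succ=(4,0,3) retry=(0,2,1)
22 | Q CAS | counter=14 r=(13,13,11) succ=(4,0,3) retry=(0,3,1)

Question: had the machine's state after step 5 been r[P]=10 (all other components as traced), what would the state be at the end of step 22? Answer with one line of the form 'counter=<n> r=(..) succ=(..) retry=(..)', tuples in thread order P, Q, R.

counter=14 r=(13,13,11) succ=(3,0,4) retry=(1,3,0)

state after step 5 := counter=8 r=(10,7,8) succ=(0,0,1) retry=(0,0,0)
6 | P CAS | counter=8 r=(10,7,8) succ=(0,0,1) retry=(1,0,0)
7 | R CAS | counter=9 r=(10,7,8) succ=(0,0,2) retry=(1,0,0)
8 | R LOAD | counter=9 r=(10,7,9) succ=(0,0,2) retry=(1,0,0)
9 | R CAS | counter=10 r=(10,7,9) succ=(0,0,3) retry=(1,0,0)
10 | Q CAS | counter=10 r=(10,7,9) succ=(0,0,3) retry=(1,1,0)
11 | P LOAD | counter=10 r=(10,7,9) succ=(0,0,3) retry=(1,1,0)
12 | Q LOAD | counter=10 r=(10,10,9) succ=(0,0,3) retry=(1,1,0)
13 | P CAS | counter=11 r=(10,10,9) succ=(1,0,3) retry=(1,1,0)
14 | R LOAD | counter=11 r=(10,10,11) succ=(1,0,3) retry=(1,1,0)
15 | R CAS | counter=12 r=(10,10,11) succ=(1,0,4) retry=(1,1,0)
16 | P LOAD | counter=12 r=(12,10,11) succ=(1,0,4) retry=(1,1,0)
17 | P CAS | counter=13 r=(12,10,11) succ=(2,0,4) retry=(1,1,0)
18 | Q CAS | counter=13 r=(12,10,11) succ=(2,0,4) retry=(1,2,0)
19 | P LOAD | counter=13 r=(13,10,11) succ=(2,0,4) retry=(1,2,0)
20 | Q LOAD | counter=13 r=(13,13,11) succ=(2,0,4) retry=(1,2,0)
21 | P CAS | counter=14 r=(13,13,11) succ=(3,0,4) retry=(1,2,0)
22 | Q CAS | counter=14 r=(13,13,11) succ=(3,0,4) retry=(1,3,0)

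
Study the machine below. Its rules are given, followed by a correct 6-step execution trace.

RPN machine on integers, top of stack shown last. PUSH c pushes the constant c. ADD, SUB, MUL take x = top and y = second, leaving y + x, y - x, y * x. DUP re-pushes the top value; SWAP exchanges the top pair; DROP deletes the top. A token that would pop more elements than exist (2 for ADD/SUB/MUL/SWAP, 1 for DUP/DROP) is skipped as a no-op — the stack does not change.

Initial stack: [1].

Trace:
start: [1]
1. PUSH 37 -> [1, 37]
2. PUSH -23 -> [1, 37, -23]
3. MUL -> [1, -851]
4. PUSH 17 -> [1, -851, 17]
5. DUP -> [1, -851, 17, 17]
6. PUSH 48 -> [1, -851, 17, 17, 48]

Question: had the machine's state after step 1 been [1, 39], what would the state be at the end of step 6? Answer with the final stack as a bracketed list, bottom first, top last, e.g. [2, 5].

state after step 1 := [1, 39]
2. PUSH -23 -> [1, 39, -23]
3. MUL -> [1, -897]
4. PUSH 17 -> [1, -897, 17]
5. DUP -> [1, -897, 17, 17]
6. PUSH 48 -> [1, -897, 17, 17, 48]

[1, -897, 17, 17, 48]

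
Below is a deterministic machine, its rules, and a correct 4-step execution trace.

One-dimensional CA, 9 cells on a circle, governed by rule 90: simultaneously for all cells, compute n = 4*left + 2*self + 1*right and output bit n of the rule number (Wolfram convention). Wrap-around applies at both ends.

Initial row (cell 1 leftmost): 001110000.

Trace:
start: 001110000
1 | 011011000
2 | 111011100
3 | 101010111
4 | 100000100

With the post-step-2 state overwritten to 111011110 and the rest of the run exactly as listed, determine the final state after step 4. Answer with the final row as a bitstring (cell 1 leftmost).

state after step 2 := 111011110
3 | 101010010
4 | 000001100

000001100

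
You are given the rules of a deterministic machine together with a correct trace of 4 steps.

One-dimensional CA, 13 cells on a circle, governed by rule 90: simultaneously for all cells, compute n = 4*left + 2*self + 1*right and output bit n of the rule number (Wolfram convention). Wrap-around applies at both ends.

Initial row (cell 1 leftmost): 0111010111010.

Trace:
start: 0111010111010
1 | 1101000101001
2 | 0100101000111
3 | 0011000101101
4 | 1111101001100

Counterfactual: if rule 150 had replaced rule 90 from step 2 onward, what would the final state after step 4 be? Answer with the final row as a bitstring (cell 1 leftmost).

0101000001111

(re-executing steps 2..4 under rule 150; state before step 2: 1101000101001)
2 | 1001101101110
3 | 1110000000100
4 | 0101000001111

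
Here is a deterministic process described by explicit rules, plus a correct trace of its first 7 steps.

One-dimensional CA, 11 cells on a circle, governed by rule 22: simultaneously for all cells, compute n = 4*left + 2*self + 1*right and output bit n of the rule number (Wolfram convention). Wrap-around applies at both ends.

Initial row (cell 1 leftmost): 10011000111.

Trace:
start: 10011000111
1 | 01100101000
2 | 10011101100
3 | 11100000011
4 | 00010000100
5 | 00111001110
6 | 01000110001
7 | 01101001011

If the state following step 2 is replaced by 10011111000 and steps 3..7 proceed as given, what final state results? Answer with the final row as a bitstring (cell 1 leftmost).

01100100000

state after step 2 := 10011111000
3 | 11100000101
4 | 00010001100
5 | 00111010010
6 | 01000011111
7 | 01100100000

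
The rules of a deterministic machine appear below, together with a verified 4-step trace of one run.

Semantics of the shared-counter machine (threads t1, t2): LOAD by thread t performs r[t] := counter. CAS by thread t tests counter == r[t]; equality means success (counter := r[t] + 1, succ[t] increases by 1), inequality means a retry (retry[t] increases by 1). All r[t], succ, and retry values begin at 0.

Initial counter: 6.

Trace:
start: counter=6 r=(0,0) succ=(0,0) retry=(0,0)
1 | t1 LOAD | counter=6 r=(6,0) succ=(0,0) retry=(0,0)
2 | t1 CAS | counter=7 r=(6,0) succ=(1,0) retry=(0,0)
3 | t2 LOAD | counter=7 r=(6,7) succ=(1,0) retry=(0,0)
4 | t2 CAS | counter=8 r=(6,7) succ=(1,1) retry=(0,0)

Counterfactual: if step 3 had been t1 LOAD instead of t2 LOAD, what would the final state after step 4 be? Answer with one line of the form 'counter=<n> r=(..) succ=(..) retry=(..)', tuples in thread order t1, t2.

(re-executing from step 3 with the substitution; state before step 3: counter=7 r=(6,0) succ=(1,0) retry=(0,0))
3 | t1 LOAD | counter=7 r=(7,0) succ=(1,0) retry=(0,0)
4 | t2 CAS | counter=7 r=(7,0) succ=(1,0) retry=(0,1)

counter=7 r=(7,0) succ=(1,0) retry=(0,1)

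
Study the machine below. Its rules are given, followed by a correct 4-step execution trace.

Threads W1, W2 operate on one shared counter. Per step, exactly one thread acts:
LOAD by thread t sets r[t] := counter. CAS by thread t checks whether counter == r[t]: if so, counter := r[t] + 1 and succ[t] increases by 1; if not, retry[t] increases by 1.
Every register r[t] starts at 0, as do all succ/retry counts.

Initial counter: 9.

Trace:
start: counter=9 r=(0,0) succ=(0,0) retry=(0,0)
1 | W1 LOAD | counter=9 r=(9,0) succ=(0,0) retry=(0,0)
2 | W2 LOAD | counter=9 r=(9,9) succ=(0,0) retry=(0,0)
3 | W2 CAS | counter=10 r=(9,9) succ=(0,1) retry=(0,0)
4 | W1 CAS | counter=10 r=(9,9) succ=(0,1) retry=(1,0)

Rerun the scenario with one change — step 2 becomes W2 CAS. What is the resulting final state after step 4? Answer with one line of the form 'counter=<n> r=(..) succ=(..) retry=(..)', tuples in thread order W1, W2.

(re-executing from step 2 with the substitution; state before step 2: counter=9 r=(9,0) succ=(0,0) retry=(0,0))
2 | W2 CAS | counter=9 r=(9,0) succ=(0,0) retry=(0,1)
3 | W2 CAS | counter=9 r=(9,0) succ=(0,0) retry=(0,2)
4 | W1 CAS | counter=10 r=(9,0) succ=(1,0) retry=(0,2)

counter=10 r=(9,0) succ=(1,0) retry=(0,2)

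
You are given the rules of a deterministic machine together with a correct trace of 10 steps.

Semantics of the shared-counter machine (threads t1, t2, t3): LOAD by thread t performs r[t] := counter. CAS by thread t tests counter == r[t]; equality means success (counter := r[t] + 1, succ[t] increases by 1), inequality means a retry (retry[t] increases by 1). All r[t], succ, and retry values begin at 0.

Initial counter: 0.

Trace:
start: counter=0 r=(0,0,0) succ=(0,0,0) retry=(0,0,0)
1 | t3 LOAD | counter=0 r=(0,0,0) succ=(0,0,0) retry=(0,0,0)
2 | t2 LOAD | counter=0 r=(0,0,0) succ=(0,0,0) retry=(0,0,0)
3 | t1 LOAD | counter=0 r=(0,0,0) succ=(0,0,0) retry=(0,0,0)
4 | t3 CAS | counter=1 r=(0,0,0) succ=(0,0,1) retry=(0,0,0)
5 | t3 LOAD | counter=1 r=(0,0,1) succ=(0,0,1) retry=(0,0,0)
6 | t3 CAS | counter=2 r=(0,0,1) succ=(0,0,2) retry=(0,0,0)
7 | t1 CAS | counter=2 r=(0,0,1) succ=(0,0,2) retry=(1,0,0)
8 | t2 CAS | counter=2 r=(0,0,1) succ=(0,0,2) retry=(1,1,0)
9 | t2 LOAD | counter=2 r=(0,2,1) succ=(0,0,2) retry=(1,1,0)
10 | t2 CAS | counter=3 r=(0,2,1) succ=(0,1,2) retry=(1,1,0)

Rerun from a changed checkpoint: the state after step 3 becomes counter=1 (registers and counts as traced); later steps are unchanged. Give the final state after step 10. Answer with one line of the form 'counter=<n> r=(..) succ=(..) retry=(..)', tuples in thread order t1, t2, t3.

state after step 3 := counter=1 r=(0,0,0) succ=(0,0,0) retry=(0,0,0)
4 | t3 CAS | counter=1 r=(0,0,0) succ=(0,0,0) retry=(0,0,1)
5 | t3 LOAD | counter=1 r=(0,0,1) succ=(0,0,0) retry=(0,0,1)
6 | t3 CAS | counter=2 r=(0,0,1) succ=(0,0,1) retry=(0,0,1)
7 | t1 CAS | counter=2 r=(0,0,1) succ=(0,0,1) retry=(1,0,1)
8 | t2 CAS | counter=2 r=(0,0,1) succ=(0,0,1) retry=(1,1,1)
9 | t2 LOAD | counter=2 r=(0,2,1) succ=(0,0,1) retry=(1,1,1)
10 | t2 CAS | counter=3 r=(0,2,1) succ=(0,1,1) retry=(1,1,1)

counter=3 r=(0,2,1) succ=(0,1,1) retry=(1,1,1)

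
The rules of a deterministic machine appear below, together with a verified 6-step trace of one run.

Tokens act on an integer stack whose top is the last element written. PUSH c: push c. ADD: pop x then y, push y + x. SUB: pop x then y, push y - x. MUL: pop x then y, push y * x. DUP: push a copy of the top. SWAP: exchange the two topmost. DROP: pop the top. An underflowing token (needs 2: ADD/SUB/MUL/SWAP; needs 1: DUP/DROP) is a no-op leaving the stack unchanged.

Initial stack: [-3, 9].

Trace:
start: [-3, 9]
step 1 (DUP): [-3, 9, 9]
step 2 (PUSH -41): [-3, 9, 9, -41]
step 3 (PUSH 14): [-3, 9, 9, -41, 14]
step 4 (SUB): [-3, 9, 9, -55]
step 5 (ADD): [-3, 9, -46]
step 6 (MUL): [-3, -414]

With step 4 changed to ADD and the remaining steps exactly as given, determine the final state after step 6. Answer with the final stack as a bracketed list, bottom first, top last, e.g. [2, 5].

[-3, -162]

(re-executing from step 4 with the substitution; state before step 4: [-3, 9, 9, -41, 14])
step 4 (ADD): [-3, 9, 9, -27]
step 5 (ADD): [-3, 9, -18]
step 6 (MUL): [-3, -162]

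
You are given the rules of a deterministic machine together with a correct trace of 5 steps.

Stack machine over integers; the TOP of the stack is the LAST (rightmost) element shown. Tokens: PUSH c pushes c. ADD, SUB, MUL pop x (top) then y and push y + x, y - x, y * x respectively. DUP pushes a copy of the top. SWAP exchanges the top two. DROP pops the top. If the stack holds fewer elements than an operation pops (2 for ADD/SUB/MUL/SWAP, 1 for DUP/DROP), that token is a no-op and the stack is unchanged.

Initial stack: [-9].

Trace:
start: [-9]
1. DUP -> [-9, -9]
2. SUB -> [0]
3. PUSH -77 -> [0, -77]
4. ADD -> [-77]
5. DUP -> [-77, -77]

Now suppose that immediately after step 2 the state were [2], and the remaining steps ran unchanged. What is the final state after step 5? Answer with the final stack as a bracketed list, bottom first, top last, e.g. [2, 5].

[-75, -75]

state after step 2 := [2]
3. PUSH -77 -> [2, -77]
4. ADD -> [-75]
5. DUP -> [-75, -75]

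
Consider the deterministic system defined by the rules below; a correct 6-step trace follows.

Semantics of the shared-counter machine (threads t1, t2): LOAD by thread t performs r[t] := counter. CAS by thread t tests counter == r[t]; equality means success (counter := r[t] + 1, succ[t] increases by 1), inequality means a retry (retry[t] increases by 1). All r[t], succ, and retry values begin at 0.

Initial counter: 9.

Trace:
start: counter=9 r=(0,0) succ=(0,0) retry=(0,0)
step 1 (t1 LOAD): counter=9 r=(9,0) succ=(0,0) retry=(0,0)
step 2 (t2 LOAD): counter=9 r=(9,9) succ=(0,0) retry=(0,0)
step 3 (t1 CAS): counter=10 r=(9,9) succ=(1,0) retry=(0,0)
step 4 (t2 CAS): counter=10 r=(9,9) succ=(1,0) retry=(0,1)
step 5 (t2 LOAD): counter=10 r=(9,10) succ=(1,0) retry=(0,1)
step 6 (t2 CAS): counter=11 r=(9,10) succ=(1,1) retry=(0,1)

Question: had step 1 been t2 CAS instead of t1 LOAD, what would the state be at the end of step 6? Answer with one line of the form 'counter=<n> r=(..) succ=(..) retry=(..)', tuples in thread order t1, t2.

counter=11 r=(0,10) succ=(0,2) retry=(1,1)

(re-executing from step 1 with the substitution; state before step 1: counter=9 r=(0,0) succ=(0,0) retry=(0,0))
step 1 (t2 CAS): counter=9 r=(0,0) succ=(0,0) retry=(0,1)
step 2 (t2 LOAD): counter=9 r=(0,9) succ=(0,0) retry=(0,1)
step 3 (t1 CAS): counter=9 r=(0,9) succ=(0,0) retry=(1,1)
step 4 (t2 CAS): counter=10 r=(0,9) succ=(0,1) retry=(1,1)
step 5 (t2 LOAD): counter=10 r=(0,10) succ=(0,1) retry=(1,1)
step 6 (t2 CAS): counter=11 r=(0,10) succ=(0,2) retry=(1,1)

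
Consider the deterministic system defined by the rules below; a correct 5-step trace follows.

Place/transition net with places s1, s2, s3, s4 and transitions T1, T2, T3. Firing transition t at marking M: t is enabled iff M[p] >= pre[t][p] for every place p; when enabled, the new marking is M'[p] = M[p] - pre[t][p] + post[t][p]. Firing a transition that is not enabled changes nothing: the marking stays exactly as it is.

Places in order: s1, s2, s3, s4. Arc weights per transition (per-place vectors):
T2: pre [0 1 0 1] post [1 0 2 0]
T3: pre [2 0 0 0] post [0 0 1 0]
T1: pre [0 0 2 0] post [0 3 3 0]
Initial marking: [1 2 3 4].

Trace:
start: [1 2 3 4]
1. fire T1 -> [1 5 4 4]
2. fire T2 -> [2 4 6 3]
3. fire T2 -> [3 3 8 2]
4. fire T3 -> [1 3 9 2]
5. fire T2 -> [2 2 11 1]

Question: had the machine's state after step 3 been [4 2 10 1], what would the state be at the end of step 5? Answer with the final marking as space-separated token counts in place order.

state after step 3 := [4 2 10 1]
4. fire T3 -> [2 2 11 1]
5. fire T2 -> [3 1 13 0]

3 1 13 0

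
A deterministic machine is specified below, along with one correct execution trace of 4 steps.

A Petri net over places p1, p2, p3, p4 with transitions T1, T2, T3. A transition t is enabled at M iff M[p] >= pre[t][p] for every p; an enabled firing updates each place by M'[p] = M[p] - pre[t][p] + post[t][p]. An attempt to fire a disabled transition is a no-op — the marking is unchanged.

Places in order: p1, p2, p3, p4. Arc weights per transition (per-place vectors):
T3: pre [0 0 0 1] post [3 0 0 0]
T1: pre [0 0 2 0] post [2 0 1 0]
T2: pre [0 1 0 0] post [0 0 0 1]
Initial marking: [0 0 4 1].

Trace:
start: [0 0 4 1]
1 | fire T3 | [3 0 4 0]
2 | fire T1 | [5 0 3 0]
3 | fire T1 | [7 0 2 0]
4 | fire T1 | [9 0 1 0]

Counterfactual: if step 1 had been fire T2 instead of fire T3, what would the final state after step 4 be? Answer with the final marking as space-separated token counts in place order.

6 0 1 1

(re-executing from step 1 with the substitution; state before step 1: [0 0 4 1])
1 | fire T2 | [0 0 4 1]
2 | fire T1 | [2 0 3 1]
3 | fire T1 | [4 0 2 1]
4 | fire T1 | [6 0 1 1]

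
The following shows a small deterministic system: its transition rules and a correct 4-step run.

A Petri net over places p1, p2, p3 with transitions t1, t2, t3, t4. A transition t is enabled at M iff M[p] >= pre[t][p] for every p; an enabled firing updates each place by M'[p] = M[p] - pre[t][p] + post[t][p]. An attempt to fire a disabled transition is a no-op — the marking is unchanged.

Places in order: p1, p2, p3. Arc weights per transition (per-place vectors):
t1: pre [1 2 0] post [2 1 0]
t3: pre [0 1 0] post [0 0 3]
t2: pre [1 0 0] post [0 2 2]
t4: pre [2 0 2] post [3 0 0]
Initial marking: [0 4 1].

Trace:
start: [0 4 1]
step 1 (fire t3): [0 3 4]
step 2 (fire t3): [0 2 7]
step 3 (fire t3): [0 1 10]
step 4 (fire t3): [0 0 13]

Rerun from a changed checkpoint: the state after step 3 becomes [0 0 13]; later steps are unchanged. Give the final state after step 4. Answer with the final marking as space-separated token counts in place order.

state after step 3 := [0 0 13]
step 4 (fire t3): [0 0 13]

0 0 13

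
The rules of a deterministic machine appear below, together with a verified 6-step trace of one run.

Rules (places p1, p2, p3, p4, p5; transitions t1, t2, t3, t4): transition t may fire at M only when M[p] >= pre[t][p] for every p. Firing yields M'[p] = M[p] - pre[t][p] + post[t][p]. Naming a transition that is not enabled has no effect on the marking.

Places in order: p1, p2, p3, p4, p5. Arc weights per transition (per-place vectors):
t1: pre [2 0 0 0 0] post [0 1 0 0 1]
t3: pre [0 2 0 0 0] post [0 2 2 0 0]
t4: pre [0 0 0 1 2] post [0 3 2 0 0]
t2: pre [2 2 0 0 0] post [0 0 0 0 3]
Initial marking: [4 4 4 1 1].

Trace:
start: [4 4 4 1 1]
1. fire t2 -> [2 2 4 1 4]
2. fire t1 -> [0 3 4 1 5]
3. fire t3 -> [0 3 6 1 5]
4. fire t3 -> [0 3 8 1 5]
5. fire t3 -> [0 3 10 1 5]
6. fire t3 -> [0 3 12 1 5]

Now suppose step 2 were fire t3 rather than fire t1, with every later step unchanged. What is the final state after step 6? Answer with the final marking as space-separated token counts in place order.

2 2 14 1 4

(re-executing from step 2 with the substitution; state before step 2: [2 2 4 1 4])
2. fire t3 -> [2 2 6 1 4]
3. fire t3 -> [2 2 8 1 4]
4. fire t3 -> [2 2 10 1 4]
5. fire t3 -> [2 2 12 1 4]
6. fire t3 -> [2 2 14 1 4]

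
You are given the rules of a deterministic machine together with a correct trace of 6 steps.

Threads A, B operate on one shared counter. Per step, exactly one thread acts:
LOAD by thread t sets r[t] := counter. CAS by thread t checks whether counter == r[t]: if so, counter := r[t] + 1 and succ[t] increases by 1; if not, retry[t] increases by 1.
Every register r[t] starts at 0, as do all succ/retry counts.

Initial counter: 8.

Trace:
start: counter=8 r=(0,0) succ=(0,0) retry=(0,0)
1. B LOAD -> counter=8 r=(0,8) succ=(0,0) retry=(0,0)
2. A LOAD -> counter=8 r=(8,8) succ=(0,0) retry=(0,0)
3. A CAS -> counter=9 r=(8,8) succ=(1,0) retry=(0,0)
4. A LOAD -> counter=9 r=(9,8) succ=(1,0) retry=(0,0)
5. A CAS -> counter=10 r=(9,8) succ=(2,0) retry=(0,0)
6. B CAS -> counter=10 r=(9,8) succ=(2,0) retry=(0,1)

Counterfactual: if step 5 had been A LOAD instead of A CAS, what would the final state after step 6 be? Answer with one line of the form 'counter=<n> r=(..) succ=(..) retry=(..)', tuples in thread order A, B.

counter=9 r=(9,8) succ=(1,0) retry=(0,1)

(re-executing from step 5 with the substitution; state before step 5: counter=9 r=(9,8) succ=(1,0) retry=(0,0))
5. A LOAD -> counter=9 r=(9,8) succ=(1,0) retry=(0,0)
6. B CAS -> counter=9 r=(9,8) succ=(1,0) retry=(0,1)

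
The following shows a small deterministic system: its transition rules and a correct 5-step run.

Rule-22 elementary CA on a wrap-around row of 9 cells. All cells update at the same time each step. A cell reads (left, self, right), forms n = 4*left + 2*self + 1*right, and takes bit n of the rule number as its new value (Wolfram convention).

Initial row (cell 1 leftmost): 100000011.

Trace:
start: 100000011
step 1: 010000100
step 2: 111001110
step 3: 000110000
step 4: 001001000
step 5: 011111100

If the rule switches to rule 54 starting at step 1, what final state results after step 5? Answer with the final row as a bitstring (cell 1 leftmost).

(re-executing steps 1..5 under rule 54; state before step 1: 100000011)
step 1: 010000100
step 2: 111001110
step 3: 000110001
step 4: 101001011
step 5: 011111100

011111100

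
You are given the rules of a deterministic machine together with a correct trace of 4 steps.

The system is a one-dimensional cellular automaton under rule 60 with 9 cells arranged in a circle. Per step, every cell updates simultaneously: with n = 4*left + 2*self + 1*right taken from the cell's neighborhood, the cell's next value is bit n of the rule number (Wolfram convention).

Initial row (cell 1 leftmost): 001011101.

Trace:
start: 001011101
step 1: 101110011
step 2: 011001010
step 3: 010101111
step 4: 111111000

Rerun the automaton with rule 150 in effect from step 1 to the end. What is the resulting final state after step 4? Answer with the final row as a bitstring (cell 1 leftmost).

000101010

(re-executing steps 1..4 under rule 150; state before step 1: 001011101)
step 1: 111001001
step 2: 110111110
step 3: 000011100
step 4: 000101010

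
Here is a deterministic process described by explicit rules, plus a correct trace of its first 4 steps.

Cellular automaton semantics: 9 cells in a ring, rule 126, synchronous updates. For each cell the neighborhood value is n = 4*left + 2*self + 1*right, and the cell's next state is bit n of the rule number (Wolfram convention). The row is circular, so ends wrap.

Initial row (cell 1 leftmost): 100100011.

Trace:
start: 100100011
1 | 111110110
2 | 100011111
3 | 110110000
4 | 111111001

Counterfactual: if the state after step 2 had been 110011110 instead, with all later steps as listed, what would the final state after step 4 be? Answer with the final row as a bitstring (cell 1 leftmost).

000011110

state after step 2 := 110011110
3 | 111110011
4 | 000011110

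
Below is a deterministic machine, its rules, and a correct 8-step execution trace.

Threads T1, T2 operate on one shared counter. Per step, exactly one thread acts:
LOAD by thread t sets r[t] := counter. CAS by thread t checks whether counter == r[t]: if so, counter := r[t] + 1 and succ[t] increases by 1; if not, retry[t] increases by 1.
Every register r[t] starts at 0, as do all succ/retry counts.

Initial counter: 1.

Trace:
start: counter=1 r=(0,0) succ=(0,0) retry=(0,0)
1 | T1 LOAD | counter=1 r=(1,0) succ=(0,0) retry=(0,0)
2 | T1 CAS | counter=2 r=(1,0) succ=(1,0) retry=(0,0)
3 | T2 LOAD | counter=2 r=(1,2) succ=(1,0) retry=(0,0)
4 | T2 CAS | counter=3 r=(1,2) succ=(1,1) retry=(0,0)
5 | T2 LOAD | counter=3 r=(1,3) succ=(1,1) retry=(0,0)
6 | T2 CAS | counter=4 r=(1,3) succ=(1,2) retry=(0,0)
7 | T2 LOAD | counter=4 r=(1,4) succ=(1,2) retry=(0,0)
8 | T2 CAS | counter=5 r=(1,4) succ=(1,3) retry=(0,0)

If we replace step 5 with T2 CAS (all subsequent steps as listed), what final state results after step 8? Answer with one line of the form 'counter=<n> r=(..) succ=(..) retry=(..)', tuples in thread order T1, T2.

(re-executing from step 5 with the substitution; state before step 5: counter=3 r=(1,2) succ=(1,1) retry=(0,0))
5 | T2 CAS | counter=3 r=(1,2) succ=(1,1) retry=(0,1)
6 | T2 CAS | counter=3 r=(1,2) succ=(1,1) retry=(0,2)
7 | T2 LOAD | counter=3 r=(1,3) succ=(1,1) retry=(0,2)
8 | T2 CAS | counter=4 r=(1,3) succ=(1,2) retry=(0,2)

counter=4 r=(1,3) succ=(1,2) retry=(0,2)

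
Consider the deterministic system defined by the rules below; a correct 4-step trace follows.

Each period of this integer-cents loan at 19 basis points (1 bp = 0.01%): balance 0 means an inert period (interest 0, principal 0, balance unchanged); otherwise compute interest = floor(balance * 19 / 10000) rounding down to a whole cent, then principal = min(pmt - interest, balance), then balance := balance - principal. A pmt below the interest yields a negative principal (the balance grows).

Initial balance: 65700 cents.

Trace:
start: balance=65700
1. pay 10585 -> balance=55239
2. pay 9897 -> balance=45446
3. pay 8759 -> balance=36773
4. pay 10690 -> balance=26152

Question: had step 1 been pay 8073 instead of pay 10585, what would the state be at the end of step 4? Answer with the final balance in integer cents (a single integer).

28679

(re-executing from step 1 with the substitution; state before step 1: balance=65700)
1. pay 8073 -> balance=57751
2. pay 9897 -> balance=47963
3. pay 8759 -> balance=39295
4. pay 10690 -> balance=28679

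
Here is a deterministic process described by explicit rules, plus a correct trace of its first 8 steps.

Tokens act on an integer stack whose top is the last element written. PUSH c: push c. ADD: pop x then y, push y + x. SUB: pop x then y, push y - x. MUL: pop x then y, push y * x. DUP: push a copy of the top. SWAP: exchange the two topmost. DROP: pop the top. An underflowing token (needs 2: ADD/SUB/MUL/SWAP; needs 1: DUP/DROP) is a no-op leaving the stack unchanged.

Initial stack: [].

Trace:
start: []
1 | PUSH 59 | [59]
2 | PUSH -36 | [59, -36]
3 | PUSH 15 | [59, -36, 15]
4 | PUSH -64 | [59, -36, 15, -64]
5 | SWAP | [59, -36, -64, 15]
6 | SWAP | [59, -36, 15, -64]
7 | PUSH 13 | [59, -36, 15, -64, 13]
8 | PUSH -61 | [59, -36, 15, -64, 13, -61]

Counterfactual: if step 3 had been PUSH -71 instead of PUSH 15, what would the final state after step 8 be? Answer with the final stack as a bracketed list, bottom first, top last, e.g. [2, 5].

(re-executing from step 3 with the substitution; state before step 3: [59, -36])
3 | PUSH -71 | [59, -36, -71]
4 | PUSH -64 | [59, -36, -71, -64]
5 | SWAP | [59, -36, -64, -71]
6 | SWAP | [59, -36, -71, -64]
7 | PUSH 13 | [59, -36, -71, -64, 13]
8 | PUSH -61 | [59, -36, -71, -64, 13, -61]

[59, -36, -71, -64, 13, -61]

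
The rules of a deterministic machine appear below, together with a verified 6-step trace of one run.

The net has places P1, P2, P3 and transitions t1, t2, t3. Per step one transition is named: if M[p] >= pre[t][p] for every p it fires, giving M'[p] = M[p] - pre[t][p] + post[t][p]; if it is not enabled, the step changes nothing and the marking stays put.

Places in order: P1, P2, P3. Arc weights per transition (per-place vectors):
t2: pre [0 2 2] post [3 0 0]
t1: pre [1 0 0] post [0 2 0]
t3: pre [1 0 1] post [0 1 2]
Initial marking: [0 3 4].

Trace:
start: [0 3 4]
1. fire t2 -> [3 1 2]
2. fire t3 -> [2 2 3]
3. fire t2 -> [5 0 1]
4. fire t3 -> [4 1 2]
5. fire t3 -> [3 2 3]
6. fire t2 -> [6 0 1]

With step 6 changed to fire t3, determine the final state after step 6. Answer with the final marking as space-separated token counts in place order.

(re-executing from step 6 with the substitution; state before step 6: [3 2 3])
6. fire t3 -> [2 3 4]

2 3 4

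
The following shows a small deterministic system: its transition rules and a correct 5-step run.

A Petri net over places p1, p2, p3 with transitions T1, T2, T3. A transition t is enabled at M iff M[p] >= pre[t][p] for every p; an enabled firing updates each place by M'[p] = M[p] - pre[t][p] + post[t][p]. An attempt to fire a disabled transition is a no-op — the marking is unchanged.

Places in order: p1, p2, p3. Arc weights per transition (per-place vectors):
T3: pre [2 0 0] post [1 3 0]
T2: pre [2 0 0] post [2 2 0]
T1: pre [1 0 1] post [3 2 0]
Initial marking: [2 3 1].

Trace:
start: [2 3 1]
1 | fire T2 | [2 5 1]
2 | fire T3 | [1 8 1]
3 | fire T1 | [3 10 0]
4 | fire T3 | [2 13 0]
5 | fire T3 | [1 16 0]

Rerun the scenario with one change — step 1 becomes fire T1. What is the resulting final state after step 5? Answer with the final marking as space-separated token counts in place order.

1 14 0

(re-executing from step 1 with the substitution; state before step 1: [2 3 1])
1 | fire T1 | [4 5 0]
2 | fire T3 | [3 8 0]
3 | fire T1 | [3 8 0]
4 | fire T3 | [2 11 0]
5 | fire T3 | [1 14 0]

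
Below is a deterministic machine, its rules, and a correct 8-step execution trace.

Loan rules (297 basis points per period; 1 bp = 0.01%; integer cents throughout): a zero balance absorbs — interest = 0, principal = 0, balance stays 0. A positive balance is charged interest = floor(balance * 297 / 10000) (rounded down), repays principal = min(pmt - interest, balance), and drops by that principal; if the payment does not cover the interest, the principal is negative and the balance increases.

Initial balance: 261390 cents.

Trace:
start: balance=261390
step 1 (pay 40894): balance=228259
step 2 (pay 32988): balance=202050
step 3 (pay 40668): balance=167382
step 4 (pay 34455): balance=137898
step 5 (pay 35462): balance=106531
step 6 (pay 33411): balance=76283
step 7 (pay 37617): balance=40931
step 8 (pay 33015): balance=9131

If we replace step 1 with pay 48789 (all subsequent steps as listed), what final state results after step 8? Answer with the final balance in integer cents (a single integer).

(re-executing from step 1 with the substitution; state before step 1: balance=261390)
step 1 (pay 48789): balance=220364
step 2 (pay 32988): balance=193920
step 3 (pay 40668): balance=159011
step 4 (pay 34455): balance=129278
step 5 (pay 35462): balance=97655
step 6 (pay 33411): balance=67144
step 7 (pay 37617): balance=31521
step 8 (pay 33015): balance=0

0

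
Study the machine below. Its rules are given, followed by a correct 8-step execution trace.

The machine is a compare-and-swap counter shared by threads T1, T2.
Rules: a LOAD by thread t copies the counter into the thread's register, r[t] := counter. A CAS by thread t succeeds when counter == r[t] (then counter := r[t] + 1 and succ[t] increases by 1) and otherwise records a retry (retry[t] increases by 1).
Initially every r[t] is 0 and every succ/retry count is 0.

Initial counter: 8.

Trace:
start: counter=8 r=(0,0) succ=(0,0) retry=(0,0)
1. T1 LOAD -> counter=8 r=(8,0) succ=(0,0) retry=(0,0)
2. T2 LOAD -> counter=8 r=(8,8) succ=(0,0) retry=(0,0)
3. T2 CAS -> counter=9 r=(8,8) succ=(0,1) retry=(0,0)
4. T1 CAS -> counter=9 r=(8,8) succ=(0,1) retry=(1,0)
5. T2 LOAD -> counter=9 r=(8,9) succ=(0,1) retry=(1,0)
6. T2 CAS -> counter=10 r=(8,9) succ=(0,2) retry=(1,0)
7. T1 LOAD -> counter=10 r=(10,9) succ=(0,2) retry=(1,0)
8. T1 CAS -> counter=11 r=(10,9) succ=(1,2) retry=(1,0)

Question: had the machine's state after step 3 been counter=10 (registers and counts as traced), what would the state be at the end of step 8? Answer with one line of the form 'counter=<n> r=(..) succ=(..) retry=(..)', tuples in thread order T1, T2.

counter=12 r=(11,10) succ=(1,2) retry=(1,0)

state after step 3 := counter=10 r=(8,8) succ=(0,1) retry=(0,0)
4. T1 CAS -> counter=10 r=(8,8) succ=(0,1) retry=(1,0)
5. T2 LOAD -> counter=10 r=(8,10) succ=(0,1) retry=(1,0)
6. T2 CAS -> counter=11 r=(8,10) succ=(0,2) retry=(1,0)
7. T1 LOAD -> counter=11 r=(11,10) succ=(0,2) retry=(1,0)
8. T1 CAS -> counter=12 r=(11,10) succ=(1,2) retry=(1,0)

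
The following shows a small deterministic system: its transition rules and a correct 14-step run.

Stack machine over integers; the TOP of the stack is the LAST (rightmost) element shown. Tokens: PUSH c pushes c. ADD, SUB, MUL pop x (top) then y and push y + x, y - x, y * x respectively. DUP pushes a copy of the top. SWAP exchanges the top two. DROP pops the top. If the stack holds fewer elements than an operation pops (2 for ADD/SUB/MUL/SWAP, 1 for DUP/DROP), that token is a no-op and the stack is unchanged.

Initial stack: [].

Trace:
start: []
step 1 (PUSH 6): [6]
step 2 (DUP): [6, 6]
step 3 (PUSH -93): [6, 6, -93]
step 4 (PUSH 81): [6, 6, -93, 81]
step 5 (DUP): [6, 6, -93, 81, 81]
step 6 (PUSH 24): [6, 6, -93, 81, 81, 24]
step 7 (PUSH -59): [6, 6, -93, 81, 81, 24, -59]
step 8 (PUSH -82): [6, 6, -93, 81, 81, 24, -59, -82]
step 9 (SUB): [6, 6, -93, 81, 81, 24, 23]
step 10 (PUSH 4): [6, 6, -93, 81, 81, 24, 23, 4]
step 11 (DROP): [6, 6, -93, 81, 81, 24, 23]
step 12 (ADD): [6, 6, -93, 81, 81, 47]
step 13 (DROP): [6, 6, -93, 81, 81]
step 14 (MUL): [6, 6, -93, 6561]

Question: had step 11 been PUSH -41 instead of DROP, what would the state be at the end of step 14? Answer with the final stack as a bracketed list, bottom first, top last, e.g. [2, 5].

(re-executing from step 11 with the substitution; state before step 11: [6, 6, -93, 81, 81, 24, 23, 4])
step 11 (PUSH -41): [6, 6, -93, 81, 81, 24, 23, 4, -41]
step 12 (ADD): [6, 6, -93, 81, 81, 24, 23, -37]
step 13 (DROP): [6, 6, -93, 81, 81, 24, 23]
step 14 (MUL): [6, 6, -93, 81, 81, 552]

[6, 6, -93, 81, 81, 552]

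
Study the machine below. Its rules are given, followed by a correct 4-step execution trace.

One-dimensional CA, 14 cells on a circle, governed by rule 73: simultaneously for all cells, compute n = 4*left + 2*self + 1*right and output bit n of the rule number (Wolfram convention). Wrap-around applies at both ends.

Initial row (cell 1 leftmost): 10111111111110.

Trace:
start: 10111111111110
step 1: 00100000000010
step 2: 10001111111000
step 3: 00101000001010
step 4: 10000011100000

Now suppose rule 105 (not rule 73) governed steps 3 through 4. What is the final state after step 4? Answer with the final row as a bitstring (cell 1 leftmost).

10010011100100

(re-executing steps 3..4 under rule 105; state before step 3: 10001111111000)
step 3: 00101000001010
step 4: 10010011100100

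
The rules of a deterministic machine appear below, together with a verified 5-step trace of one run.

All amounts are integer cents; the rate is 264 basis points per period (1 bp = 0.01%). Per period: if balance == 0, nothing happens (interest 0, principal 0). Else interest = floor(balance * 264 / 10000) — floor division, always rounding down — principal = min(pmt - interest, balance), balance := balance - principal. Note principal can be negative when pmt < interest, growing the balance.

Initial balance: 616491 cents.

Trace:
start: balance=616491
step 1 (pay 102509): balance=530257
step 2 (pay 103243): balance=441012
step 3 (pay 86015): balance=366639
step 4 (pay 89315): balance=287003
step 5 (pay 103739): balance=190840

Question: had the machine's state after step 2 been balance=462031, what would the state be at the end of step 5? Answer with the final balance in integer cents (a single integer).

213568

state after step 2 := balance=462031
step 3 (pay 86015): balance=388213
step 4 (pay 89315): balance=309146
step 5 (pay 103739): balance=213568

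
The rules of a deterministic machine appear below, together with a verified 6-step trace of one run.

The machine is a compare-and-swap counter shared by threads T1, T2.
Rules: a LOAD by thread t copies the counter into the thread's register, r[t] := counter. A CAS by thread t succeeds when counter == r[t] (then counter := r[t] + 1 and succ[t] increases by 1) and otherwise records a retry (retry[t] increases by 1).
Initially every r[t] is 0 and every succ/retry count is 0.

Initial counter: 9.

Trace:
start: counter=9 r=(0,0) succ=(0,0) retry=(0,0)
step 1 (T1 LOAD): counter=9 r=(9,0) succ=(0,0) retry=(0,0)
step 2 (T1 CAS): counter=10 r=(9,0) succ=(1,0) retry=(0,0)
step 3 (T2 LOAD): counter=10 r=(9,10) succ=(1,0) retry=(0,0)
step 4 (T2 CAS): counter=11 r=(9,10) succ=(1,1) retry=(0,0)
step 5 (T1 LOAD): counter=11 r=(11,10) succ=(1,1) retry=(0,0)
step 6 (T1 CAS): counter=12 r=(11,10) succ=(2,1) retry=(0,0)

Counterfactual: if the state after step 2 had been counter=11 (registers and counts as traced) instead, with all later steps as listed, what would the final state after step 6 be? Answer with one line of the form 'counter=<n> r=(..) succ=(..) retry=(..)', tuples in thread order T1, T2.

counter=13 r=(12,11) succ=(2,1) retry=(0,0)

state after step 2 := counter=11 r=(9,0) succ=(1,0) retry=(0,0)
step 3 (T2 LOAD): counter=11 r=(9,11) succ=(1,0) retry=(0,0)
step 4 (T2 CAS): counter=12 r=(9,11) succ=(1,1) retry=(0,0)
step 5 (T1 LOAD): counter=12 r=(12,11) succ=(1,1) retry=(0,0)
step 6 (T1 CAS): counter=13 r=(12,11) succ=(2,1) retry=(0,0)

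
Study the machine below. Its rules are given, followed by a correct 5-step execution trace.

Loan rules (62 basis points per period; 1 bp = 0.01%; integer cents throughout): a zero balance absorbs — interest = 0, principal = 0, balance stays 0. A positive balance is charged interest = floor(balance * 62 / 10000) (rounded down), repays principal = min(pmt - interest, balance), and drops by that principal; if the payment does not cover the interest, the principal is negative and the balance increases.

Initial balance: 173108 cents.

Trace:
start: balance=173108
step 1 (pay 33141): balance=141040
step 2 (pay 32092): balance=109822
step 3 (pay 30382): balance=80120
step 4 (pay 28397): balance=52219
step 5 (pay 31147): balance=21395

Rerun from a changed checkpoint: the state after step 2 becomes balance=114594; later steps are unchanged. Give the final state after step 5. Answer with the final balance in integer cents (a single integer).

26257

state after step 2 := balance=114594
step 3 (pay 30382): balance=84922
step 4 (pay 28397): balance=57051
step 5 (pay 31147): balance=26257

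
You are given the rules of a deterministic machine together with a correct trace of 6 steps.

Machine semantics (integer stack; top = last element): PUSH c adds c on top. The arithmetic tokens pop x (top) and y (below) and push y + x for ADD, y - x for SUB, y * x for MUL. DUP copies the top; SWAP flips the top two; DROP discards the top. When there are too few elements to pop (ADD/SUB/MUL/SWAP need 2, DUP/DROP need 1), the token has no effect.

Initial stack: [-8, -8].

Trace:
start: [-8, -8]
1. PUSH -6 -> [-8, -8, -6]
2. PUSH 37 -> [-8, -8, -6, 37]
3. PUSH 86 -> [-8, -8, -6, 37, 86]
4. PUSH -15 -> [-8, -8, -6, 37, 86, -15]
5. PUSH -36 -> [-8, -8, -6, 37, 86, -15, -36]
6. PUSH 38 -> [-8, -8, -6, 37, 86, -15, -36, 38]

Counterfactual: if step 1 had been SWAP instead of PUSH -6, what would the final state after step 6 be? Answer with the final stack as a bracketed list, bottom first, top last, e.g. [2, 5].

(re-executing from step 1 with the substitution; state before step 1: [-8, -8])
1. SWAP -> [-8, -8]
2. PUSH 37 -> [-8, -8, 37]
3. PUSH 86 -> [-8, -8, 37, 86]
4. PUSH -15 -> [-8, -8, 37, 86, -15]
5. PUSH -36 -> [-8, -8, 37, 86, -15, -36]
6. PUSH 38 -> [-8, -8, 37, 86, -15, -36, 38]

[-8, -8, 37, 86, -15, -36, 38]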